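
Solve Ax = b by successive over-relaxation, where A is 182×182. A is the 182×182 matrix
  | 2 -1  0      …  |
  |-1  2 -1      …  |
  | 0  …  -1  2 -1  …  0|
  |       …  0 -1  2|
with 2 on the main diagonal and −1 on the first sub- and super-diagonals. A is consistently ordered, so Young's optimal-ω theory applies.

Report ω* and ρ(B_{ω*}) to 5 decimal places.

ω* = 1.96625, ρ_SOR = 0.96625

ρ_J = max_k |cos(kπ/183)| = cos(π/183) = 0.99985
√(1−ρ_J²) = |sin(π/183)| = 0.017166
ω* = 2/(1 + 0.017166) = 2/1.017166 = 1.96625.
ρ_SOR = ω* − 1 = 1.96625 − 1 = 0.96625.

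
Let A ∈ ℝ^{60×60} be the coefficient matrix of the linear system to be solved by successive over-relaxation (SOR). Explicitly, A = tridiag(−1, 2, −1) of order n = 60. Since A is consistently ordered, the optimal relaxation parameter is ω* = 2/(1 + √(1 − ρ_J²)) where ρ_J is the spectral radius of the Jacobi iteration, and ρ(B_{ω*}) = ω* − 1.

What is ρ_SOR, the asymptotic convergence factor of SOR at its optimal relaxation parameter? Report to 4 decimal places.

ρ_SOR = 0.9021

[ρ_J] n=60: ρ(B_J) = cos(π/(n+1)) = cos(π/61) = 0.9987.
√(1 − cos²(π/61)) = sin(π/61) ≈ 0.05148.
So ω* = 2/1.05148 = 1.9021 (Young).
Hence ρ(B_{ω*}) = 1.9021 − 1 = 0.9021.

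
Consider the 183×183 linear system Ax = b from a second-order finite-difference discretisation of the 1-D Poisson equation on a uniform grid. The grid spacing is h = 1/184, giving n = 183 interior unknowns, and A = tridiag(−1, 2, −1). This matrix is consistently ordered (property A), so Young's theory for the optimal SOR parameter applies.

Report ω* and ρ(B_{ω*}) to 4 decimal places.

ω* = 1.9664, ρ_SOR = 0.9664

With n=183, ρ(Jacobi) = cos(π/184) = 0.9999.
root = sin(π/184) = 0.01707  (since 1−cos² = sin²).
ω* = 2 / (1 + 0.01707) = 2 / 1.01707 ≈ 1.9664.
[ρ_SOR] ω* − 1 = 0.9664.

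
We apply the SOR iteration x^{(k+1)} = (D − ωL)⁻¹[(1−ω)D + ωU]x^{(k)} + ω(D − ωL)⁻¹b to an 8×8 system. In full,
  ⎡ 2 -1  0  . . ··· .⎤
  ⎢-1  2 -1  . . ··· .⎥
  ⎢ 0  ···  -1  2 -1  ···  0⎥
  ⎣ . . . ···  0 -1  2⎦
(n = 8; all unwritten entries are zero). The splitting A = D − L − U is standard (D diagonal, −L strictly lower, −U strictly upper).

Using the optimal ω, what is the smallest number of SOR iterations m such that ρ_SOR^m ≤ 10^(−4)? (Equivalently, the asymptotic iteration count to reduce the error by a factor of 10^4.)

m = 13

n=8: λ(B_J) = 1 − λ(A)/2 = cos(kπ/9); k=1 gives ρ_J = 0.9396926.
root = sin(π/9) = 0.3420201  (since 1−cos² = sin²).
So ω* = 2/1.3420201 = 1.4902906 (Young).
Hence ρ(B_{ω*}) = 1.4902906 − 1 = 0.4902906.
For 4 digits: m = 4·ln10 / (−ln 0.4902906) = 9.21034/0.712757 = 12.922; round up → m = 13.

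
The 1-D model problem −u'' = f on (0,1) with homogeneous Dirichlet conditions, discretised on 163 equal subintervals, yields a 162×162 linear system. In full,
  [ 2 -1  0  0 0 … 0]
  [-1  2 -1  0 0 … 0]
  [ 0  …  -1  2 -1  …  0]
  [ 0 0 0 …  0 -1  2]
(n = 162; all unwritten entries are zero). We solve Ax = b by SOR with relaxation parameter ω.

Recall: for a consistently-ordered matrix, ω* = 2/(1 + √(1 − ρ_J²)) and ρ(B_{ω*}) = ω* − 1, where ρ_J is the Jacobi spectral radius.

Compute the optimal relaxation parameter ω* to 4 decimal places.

spectrum of D⁻¹(L+U) = {cos(kπ/163) : 1≤k≤162}; ρ_J = cos(π/163) = 0.9998.
√(1 − cos²(π/163)) = sin(π/163) ≈ 0.01927.
[ω*] 2 ÷ (1 + 0.01927) = 2 ÷ 1.01927 = 1.9622.
Hence ρ(B_{ω*}) = 1.9622 − 1 = 0.9622.

ω* = 1.9622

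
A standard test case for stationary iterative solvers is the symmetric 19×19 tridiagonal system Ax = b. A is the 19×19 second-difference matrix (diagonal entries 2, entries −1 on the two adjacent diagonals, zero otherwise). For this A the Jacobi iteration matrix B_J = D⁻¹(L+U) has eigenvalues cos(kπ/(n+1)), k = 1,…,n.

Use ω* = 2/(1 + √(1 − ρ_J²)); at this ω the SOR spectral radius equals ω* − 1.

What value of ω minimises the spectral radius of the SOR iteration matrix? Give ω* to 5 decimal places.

ρ_J = max_k |cos(kπ/20)| = cos(π/20) = 0.98769
root = sin(π/20) = 0.156434  (since 1−cos² = sin²).
Young: ω* = 2/(1+√(1−ρ_J²)) = 2/(1+0.156434) = 2/1.156434 = 1.72945.
At ω = 1.72945 every |λ(B_ω)| = ω−1, so ρ_SOR = 0.72945.

ω* = 1.72945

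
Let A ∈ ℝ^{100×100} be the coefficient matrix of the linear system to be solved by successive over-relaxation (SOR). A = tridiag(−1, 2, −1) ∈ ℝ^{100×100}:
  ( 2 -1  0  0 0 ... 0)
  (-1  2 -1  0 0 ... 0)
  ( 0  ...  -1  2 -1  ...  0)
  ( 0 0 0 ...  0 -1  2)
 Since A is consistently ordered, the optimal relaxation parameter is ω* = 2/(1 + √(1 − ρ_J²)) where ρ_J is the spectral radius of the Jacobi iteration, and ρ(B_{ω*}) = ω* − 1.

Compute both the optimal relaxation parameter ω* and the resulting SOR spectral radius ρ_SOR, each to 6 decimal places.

ω* = 1.939676, ρ_SOR = 0.939676

With n=100, ρ(Jacobi) = cos(π/101) = 0.999516.
√(1 − cos²(π/101)) = sin(π/101) ≈ 0.0310999.
Young: ω* = 2/(1+√(1−ρ_J²)) = 2/(1+0.0310999) = 2/1.0310999 = 1.939676.
Hence ρ(B_{ω*}) = 1.939676 − 1 = 0.939676.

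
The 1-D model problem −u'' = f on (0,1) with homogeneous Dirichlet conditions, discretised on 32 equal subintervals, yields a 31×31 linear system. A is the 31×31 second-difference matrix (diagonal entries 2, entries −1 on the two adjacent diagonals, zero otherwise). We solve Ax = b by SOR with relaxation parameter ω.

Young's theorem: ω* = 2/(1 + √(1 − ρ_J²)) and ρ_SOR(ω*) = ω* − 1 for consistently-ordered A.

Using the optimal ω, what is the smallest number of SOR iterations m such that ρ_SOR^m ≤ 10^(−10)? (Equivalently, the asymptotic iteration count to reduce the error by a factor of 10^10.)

m = 118

ρ_J = max_k |cos(kπ/32)| = cos(π/32) = 0.9951847
root = sin(π/32) = 0.0980171  (since 1−cos² = sin²).
ω* = 2/(1+0.0980171) = 1.8214653
At ω = 1.8214653 every |λ(B_ω)| = ω−1, so ρ_SOR = 0.8214653.
m ≥ 10·ln10 / (−ln 0.8214653) = 117.081; smallest integer m = 118.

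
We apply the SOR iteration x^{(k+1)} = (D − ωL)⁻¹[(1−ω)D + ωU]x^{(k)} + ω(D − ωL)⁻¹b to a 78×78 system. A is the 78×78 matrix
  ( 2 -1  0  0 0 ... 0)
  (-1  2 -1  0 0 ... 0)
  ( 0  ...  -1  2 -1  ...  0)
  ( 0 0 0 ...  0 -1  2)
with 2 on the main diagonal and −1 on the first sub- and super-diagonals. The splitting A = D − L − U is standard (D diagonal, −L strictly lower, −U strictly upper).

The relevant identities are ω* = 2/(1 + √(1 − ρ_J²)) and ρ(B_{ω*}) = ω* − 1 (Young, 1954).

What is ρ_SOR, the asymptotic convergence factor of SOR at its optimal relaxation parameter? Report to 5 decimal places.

spectrum of D⁻¹(L+U) = {cos(kπ/79) : 1≤k≤78}; ρ_J = cos(π/79) = 0.99921.
√(1−ρ_J²) simplifies to sin(π/79) = 0.039757.
So ω* = 2/1.039757 = 1.92353 (Young).
ρ_SOR = ω* − 1 ≈ 0.92353.

ρ_SOR = 0.92353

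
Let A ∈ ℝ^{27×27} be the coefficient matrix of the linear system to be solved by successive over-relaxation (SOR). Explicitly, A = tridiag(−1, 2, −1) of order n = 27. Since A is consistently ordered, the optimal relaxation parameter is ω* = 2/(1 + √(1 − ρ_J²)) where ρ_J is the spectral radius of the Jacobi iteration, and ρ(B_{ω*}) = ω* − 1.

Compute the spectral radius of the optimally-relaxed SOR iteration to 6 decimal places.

With n=27, ρ(Jacobi) = cos(π/28) = 0.993712.
1 − cos²(π/28) = sin²(π/28) ⇒ √(1−ρ_J²) = sin(π/28) = 0.1119645.
Young: ω* = 2/(1+√(1−ρ_J²)) = 2/(1+0.1119645) = 2/1.1119645 = 1.798619.
ρ_SOR = ω* − 1 = 1.798619 − 1 = 0.798619.

ρ_SOR = 0.798619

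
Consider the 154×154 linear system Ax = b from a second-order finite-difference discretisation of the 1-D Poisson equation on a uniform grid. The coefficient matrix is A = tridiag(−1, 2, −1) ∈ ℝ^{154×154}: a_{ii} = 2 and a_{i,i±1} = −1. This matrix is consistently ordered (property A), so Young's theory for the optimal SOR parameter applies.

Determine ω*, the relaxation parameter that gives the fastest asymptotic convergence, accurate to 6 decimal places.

ω* = 1.960271

ρ_J = max_k |cos(kπ/155)| = cos(π/155) = 0.999795
√(1 − cos²(π/155)) = sin(π/155) ≈ 0.0202670.
Young: ω* = 2/(1+√(1−ρ_J²)) = 2/(1+0.0202670) = 2/1.0202670 = 1.960271.
ρ_SOR = ω* − 1 ≈ 0.960271.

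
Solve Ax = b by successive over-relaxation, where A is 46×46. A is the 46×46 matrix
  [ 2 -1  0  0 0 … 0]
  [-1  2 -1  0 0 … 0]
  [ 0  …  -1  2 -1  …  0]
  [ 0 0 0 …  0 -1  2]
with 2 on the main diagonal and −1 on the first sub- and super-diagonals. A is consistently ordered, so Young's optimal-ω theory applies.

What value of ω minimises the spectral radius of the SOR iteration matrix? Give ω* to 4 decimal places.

spectrum of D⁻¹(L+U) = {cos(kπ/47) : 1≤k≤46}; ρ_J = cos(π/47) = 0.9978.
1 − cos²(π/47) = sin²(π/47) ⇒ √(1−ρ_J²) = sin(π/47) = 0.06679.
ω* = 2/(1+0.06679) = 1.8748
ρ_SOR = ω* − 1 ≈ 0.8748.

ω* = 1.8748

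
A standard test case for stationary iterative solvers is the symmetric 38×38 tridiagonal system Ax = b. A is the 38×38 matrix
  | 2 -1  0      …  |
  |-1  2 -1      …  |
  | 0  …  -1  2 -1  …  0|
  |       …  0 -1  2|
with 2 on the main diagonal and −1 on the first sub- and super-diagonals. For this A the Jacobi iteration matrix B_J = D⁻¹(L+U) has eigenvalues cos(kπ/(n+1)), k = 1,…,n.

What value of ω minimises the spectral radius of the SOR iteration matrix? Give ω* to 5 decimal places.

ω* = 1.85105

n=38: λ(B_J) = 1 − λ(A)/2 = cos(kπ/39); k=1 gives ρ_J = 0.99676.
√(1−ρ_J²) = |sin(π/39)| = 0.080467
ω* = 2 / (1 + 0.080467) = 2 / 1.080467 ≈ 1.85105.
ρ_SOR = ω* − 1 ≈ 0.85105.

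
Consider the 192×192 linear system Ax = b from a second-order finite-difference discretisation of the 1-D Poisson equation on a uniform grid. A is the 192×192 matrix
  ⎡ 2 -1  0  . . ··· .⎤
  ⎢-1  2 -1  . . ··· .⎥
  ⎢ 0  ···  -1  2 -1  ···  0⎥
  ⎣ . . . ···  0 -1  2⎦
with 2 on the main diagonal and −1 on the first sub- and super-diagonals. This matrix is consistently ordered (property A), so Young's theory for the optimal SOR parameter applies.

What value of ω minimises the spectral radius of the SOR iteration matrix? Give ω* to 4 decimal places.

ω* = 1.9680

[ρ_J] n=192: ρ(B_J) = cos(π/(n+1)) = cos(π/193) = 0.9999.
1 − cos²(π/193) = sin²(π/193) ⇒ √(1−ρ_J²) = sin(π/193) = 0.01628.
Then 2/(1+√(1−ρ_J²)) = 2/(1+0.01628); ω* = 2/1.01628 = 1.9680.
ρ_SOR = ω* − 1 ≈ 0.9680.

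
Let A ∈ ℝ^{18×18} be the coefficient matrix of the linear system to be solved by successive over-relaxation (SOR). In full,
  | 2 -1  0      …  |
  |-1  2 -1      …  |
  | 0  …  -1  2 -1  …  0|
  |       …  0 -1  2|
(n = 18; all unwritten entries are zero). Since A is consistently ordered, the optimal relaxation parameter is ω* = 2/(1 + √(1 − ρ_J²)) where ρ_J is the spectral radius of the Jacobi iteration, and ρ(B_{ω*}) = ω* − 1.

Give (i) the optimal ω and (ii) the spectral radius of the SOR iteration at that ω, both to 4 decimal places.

B_J for the 18×18 system has eigenvalues cos(kπ/19); ρ_J = cos(π/19) = 0.9864.
√(1−ρ_J²) = |sin(π/19)| = 0.16459
Young: ω* = 2/(1+√(1−ρ_J²)) = 2/(1+0.16459) = 2/1.16459 = 1.7173.
Hence ρ(B_{ω*}) = 1.7173 − 1 = 0.7173.

ω* = 1.7173, ρ_SOR = 0.7173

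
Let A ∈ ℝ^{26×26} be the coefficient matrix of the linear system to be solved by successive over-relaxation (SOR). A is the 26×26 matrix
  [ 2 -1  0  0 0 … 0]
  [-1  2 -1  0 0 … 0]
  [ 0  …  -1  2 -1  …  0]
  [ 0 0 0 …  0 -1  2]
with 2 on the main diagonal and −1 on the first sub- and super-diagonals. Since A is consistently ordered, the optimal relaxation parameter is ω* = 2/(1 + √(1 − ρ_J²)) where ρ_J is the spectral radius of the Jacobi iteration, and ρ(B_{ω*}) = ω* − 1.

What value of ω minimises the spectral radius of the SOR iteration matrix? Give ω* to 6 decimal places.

ρ_J = max_k |cos(kπ/27)| = cos(π/27) = 0.993238
root = sin(π/27) = 0.1160929  (since 1−cos² = sin²).
[ω*] 2 ÷ (1 + 0.1160929) = 2 ÷ 1.1160929 = 1.791966.
ρ(B_{ω*}) = ω*−1 = 0.791966

ω* = 1.791966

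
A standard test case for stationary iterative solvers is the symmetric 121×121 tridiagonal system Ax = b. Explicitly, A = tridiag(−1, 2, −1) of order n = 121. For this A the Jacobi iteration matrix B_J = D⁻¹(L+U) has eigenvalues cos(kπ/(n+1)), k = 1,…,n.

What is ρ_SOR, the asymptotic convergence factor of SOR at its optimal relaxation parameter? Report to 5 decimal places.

B_J for the 121×121 system has eigenvalues cos(kπ/122); ρ_J = cos(π/122) = 0.99967.
√(1 − cos²(π/122)) = sin(π/122) ≈ 0.025748.
Young: ω* = 2/(1+√(1−ρ_J²)) = 2/(1+0.025748) = 2/1.025748 = 1.94980.
ρ_SOR = ω* − 1 = 1.94980 − 1 = 0.94980.

ρ_SOR = 0.94980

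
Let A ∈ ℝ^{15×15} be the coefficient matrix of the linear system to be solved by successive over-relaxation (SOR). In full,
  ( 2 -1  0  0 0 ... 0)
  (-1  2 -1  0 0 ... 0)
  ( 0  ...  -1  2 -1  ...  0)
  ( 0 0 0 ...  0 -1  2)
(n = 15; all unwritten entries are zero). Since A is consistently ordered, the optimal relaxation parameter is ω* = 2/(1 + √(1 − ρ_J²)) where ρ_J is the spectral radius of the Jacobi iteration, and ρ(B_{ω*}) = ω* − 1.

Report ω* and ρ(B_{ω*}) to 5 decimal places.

ω* = 1.67351, ρ_SOR = 0.67351

With n=15, ρ(Jacobi) = cos(π/16) = 0.98079.
√(1−ρ_J²) = |sin(π/16)| = 0.195090
ω* = 2/(1+0.195090) = 1.67351
ρ_SOR = ω* − 1 ≈ 0.67351.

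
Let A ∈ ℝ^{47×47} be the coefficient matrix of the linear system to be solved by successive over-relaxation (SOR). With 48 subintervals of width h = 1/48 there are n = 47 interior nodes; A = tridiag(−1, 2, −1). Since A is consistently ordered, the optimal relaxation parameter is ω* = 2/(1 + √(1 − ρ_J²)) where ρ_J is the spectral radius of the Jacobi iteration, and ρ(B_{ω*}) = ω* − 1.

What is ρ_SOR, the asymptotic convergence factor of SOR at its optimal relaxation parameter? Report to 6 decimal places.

ρ_SOR = 0.877224

ρ_J = max_k |cos(kπ/48)| = cos(π/48) = 0.997859
√(1−ρ_J²) simplifies to sin(π/48) = 0.0654031.
ω* = 2 / (1 + 0.0654031) = 2 / 1.0654031 ≈ 1.877224.
Hence ρ(B_{ω*}) = 1.877224 − 1 = 0.877224.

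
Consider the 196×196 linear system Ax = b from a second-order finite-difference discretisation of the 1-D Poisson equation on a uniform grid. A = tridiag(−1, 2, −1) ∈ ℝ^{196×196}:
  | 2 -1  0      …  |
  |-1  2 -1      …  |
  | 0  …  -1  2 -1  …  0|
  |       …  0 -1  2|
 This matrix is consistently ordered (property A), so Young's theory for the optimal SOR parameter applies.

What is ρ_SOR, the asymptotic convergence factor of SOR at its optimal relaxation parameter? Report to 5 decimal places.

[ρ_J] n=196: ρ(B_J) = cos(π/(n+1)) = cos(π/197) = 0.99987.
1 − cos²(π/197) = sin²(π/197) ⇒ √(1−ρ_J²) = sin(π/197) = 0.015946.
ω* = 2/(1+0.015946) = 1.96861
ρ_SOR = ω* − 1 ≈ 0.96861.

ρ_SOR = 0.96861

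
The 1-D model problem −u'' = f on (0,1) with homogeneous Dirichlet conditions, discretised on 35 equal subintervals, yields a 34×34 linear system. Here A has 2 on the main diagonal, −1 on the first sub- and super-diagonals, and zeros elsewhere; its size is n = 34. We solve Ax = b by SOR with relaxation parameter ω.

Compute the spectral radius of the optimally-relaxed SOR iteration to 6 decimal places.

ρ_SOR = 0.835470

n=34: λ(B_J) = 1 − λ(A)/2 = cos(kπ/35); k=1 gives ρ_J = 0.995974.
root = sin(π/35) = 0.0896393  (since 1−cos² = sin²).
Then 2/(1+√(1−ρ_J²)) = 2/(1+0.0896393); ω* = 2/1.0896393 = 1.835470.
[ρ_SOR] ω* − 1 = 0.835470.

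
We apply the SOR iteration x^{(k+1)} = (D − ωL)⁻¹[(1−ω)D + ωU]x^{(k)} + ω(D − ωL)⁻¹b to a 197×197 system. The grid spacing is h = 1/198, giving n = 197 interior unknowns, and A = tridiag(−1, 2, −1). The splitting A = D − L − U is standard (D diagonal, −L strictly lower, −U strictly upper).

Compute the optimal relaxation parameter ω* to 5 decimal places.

spectrum of D⁻¹(L+U) = {cos(kπ/198) : 1≤k≤197}; ρ_J = cos(π/198) = 0.99987.
1 − cos²(π/198) = sin²(π/198) ⇒ √(1−ρ_J²) = sin(π/198) = 0.015866.
So ω* = 2/1.015866 = 1.96876 (Young).
ρ_SOR = ω* − 1 = 1.96876 − 1 = 0.96876.

ω* = 1.96876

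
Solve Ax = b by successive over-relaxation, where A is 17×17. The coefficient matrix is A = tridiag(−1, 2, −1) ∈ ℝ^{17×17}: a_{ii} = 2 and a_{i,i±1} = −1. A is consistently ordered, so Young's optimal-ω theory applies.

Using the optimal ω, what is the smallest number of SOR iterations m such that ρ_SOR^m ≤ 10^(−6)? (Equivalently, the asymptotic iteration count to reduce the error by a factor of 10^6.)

m = 40

n=17: λ(B_J) = 1 − λ(A)/2 = cos(kπ/18); k=1 gives ρ_J = 0.9848078.
1 − cos²(π/18) = sin²(π/18) ⇒ √(1−ρ_J²) = sin(π/18) = 0.1736482.
Young: ω* = 2/(1+√(1−ρ_J²)) = 2/(1+0.1736482) = 2/1.1736482 = 1.7040882.
At ω = 1.7040882 every |λ(B_ω)| = ω−1, so ρ_SOR = 0.7040882.
6·ln10 = 13.8155; −ln(0.7040882) = 0.350852; m = ⌈13.8155/0.350852⌉ = ⌈39.377⌉ = 40.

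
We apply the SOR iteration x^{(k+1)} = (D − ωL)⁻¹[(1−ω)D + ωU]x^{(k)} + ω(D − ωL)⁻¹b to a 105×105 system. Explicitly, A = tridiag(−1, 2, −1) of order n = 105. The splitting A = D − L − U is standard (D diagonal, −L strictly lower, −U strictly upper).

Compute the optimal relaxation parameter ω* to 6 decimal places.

½·tridiag(1,0,1) at n=105: λ_k = cos(kπ/106); max |λ| at k=1 ⇒ ρ_J = cos(π/106) ≈ 0.999561.
√(1−ρ_J²) simplifies to sin(π/106) = 0.0296333.
ω* = 2 / (1 + 0.0296333) = 2 / 1.0296333 ≈ 1.942439.
ρ_SOR = ω* − 1 = 1.942439 − 1 = 0.942439.

ω* = 1.942439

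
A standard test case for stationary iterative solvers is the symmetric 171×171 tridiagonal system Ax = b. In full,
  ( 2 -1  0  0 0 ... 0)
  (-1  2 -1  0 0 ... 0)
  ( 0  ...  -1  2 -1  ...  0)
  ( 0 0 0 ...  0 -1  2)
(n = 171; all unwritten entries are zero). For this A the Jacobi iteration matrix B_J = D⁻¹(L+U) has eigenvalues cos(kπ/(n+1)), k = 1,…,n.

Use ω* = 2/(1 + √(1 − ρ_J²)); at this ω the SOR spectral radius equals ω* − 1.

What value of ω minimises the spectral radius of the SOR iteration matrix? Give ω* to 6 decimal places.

[ρ_J] n=171: ρ(B_J) = cos(π/(n+1)) = cos(π/172) = 0.999833.
1 − cos²(π/172) = sin²(π/172) ⇒ √(1−ρ_J²) = sin(π/172) = 0.0182641.
ω* = 2/(1+0.0182641) = 1.964127
and ρ(B_{ω*}) = 1.964127 − 1 = 0.964127.

ω* = 1.964127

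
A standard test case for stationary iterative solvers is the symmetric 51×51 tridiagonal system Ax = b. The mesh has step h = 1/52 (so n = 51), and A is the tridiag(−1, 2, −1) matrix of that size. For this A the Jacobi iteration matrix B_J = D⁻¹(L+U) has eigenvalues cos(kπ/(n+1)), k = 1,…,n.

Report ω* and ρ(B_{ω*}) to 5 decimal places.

ω* = 1.88612, ρ_SOR = 0.88612

With n=51, ρ(Jacobi) = cos(π/52) = 0.99818.
√(1−ρ_J²) simplifies to sin(π/52) = 0.060378.
[ω*] 2 ÷ (1 + 0.060378) = 2 ÷ 1.060378 = 1.88612.
ρ_SOR = ω* − 1 ≈ 0.88612.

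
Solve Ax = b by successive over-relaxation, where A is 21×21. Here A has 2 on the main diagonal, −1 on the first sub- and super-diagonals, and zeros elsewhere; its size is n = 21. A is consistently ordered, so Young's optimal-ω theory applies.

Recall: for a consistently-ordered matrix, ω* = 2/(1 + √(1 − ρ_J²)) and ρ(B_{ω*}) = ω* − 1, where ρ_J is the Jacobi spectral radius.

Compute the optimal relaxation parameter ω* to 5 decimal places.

spectrum of D⁻¹(L+U) = {cos(kπ/22) : 1≤k≤21}; ρ_J = cos(π/22) = 0.98982.
√(1−ρ_J²) = |sin(π/22)| = 0.142315
So ω* = 2/1.142315 = 1.75083 (Young).
ρ_SOR = ω* − 1 ≈ 0.75083.

ω* = 1.75083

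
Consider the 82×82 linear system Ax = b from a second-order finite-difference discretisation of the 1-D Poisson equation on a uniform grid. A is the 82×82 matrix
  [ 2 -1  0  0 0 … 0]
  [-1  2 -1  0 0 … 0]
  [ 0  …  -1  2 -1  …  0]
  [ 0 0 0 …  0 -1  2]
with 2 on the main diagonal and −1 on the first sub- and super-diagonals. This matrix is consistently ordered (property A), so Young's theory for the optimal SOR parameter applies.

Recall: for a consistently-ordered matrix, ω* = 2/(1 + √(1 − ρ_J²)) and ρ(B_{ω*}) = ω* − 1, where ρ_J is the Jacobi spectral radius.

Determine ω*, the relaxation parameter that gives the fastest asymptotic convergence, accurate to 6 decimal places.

n=82: λ(B_J) = 1 − λ(A)/2 = cos(kπ/83); k=1 gives ρ_J = 0.999284.
√(1−ρ_J²) simplifies to sin(π/83) = 0.0378415.
Young: ω* = 2/(1+√(1−ρ_J²)) = 2/(1+0.0378415) = 2/1.0378415 = 1.927077.
At ω = 1.927077 every |λ(B_ω)| = ω−1, so ρ_SOR = 0.927077.

ω* = 1.927077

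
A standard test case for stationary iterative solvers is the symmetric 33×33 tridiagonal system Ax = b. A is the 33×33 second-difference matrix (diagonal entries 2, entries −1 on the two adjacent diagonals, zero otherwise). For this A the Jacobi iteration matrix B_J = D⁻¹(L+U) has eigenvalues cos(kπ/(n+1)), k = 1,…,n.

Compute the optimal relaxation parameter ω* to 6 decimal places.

ρ_J = max_k |cos(kπ/34)| = cos(π/34) = 0.995734
root = sin(π/34) = 0.0922684  (since 1−cos² = sin²).
[ω*] 2 ÷ (1 + 0.0922684) = 2 ÷ 1.0922684 = 1.831052.
ρ(B_{ω*}) = ω*−1 = 0.831052

ω* = 1.831052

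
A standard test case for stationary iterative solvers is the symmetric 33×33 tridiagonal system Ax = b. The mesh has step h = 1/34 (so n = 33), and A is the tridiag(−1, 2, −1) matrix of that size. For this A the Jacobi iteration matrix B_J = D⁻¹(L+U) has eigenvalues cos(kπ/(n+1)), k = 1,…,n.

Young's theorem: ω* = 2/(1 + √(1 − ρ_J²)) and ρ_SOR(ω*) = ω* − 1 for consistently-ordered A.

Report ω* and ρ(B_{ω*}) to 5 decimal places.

ω* = 1.83105, ρ_SOR = 0.83105

½·tridiag(1,0,1) at n=33: λ_k = cos(kπ/34); max |λ| at k=1 ⇒ ρ_J = cos(π/34) ≈ 0.99573.
√(1−ρ_J²) = |sin(π/34)| = 0.092268
[ω*] 2 ÷ (1 + 0.092268) = 2 ÷ 1.092268 = 1.83105.
ρ(B_{ω*}) = ω*−1 = 0.83105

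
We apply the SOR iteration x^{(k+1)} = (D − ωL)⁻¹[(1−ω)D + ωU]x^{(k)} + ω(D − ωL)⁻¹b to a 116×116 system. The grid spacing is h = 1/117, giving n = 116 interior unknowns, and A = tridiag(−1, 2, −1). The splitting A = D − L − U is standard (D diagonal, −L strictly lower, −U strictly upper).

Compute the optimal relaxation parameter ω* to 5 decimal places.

ω* = 1.94771

[ρ_J] n=116: ρ(B_J) = cos(π/(n+1)) = cos(π/117) = 0.99964.
√(1 − cos²(π/117)) = sin(π/117) ≈ 0.026848.
Young: ω* = 2/(1+√(1−ρ_J²)) = 2/(1+0.026848) = 2/1.026848 = 1.94771.
Hence ρ(B_{ω*}) = 1.94771 − 1 = 0.94771.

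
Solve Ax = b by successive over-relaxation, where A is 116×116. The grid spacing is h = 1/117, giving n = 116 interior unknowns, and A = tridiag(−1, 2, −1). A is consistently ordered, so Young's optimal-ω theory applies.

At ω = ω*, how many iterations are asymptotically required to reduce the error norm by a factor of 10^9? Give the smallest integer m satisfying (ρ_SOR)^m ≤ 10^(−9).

m = 386

n=116: λ(B_J) = 1 − λ(A)/2 = cos(kπ/117); k=1 gives ρ_J = 0.9996395.
root = sin(π/117) = 0.0268480  (since 1−cos² = sin²).
ω* = 2 / (1 + 0.0268480) = 2 / 1.0268480 ≈ 1.9477079.
At ω = 1.9477079 every |λ(B_ω)| = ω−1, so ρ_SOR = 0.9477079.
m ≥ 9·ln10 / (−ln 0.9477079) = 385.845; smallest integer m = 386.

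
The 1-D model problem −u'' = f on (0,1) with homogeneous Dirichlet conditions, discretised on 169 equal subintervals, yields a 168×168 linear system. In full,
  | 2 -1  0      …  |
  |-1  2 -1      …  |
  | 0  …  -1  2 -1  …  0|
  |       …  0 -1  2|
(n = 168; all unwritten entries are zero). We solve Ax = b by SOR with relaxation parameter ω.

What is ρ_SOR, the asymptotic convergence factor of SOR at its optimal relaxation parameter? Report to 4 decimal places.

ρ_J = max_k |cos(kπ/169)| = cos(π/169) = 0.9998
√(1−ρ_J²) simplifies to sin(π/169) = 0.01859.
Young: ω* = 2/(1+√(1−ρ_J²)) = 2/(1+0.01859) = 2/1.01859 = 1.9635.
ρ_SOR = ω* − 1 ≈ 0.9635.

ρ_SOR = 0.9635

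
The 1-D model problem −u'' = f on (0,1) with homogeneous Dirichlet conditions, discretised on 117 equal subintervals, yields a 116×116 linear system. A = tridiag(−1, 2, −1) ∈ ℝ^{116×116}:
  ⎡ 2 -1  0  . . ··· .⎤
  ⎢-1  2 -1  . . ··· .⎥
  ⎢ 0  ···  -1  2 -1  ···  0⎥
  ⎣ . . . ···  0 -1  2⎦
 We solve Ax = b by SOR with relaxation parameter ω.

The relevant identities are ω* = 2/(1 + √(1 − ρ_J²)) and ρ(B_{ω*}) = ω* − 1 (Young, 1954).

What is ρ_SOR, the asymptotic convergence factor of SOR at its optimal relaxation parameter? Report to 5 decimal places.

B_J for the 116×116 system has eigenvalues cos(kπ/117); ρ_J = cos(π/117) = 0.99964.
√(1−ρ_J²) simplifies to sin(π/117) = 0.026848.
Then 2/(1+√(1−ρ_J²)) = 2/(1+0.026848); ω* = 2/1.026848 = 1.94771.
ρ_SOR = ω* − 1 ≈ 0.94771.

ρ_SOR = 0.94771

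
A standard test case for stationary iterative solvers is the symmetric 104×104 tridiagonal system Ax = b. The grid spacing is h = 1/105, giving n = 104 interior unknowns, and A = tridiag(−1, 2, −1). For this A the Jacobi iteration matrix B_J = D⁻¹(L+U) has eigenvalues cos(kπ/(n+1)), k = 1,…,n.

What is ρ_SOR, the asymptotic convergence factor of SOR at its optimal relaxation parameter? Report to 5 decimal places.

ρ_SOR = 0.94191

B_J for the 104×104 system has eigenvalues cos(kπ/105); ρ_J = cos(π/105) = 0.99955.
root = sin(π/105) = 0.029915  (since 1−cos² = sin²).
ω* = 2/(1+0.029915) = 1.94191
Hence ρ(B_{ω*}) = 1.94191 − 1 = 0.94191.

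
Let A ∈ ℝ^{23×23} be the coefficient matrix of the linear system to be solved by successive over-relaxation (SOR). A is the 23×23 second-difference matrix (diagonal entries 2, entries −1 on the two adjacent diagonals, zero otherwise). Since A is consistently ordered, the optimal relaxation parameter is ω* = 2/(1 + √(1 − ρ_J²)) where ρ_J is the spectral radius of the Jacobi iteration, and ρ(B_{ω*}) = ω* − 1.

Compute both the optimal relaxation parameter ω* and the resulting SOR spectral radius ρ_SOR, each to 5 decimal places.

With n=23, ρ(Jacobi) = cos(π/24) = 0.99144.
√(1−ρ_J²) simplifies to sin(π/24) = 0.130526.
So ω* = 2/1.130526 = 1.76909 (Young).
[ρ_SOR] ω* − 1 = 0.76909.

ω* = 1.76909, ρ_SOR = 0.76909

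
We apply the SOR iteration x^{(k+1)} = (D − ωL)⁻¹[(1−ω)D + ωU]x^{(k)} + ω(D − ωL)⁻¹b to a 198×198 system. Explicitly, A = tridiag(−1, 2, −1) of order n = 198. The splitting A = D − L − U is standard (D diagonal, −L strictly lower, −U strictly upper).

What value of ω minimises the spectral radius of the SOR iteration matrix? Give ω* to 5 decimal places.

With n=198, ρ(Jacobi) = cos(π/199) = 0.99988.
1 − cos²(π/199) = sin²(π/199) ⇒ √(1−ρ_J²) = sin(π/199) = 0.015786.
Then 2/(1+√(1−ρ_J²)) = 2/(1+0.015786); ω* = 2/1.015786 = 1.96892.
At ω = 1.96892 every |λ(B_ω)| = ω−1, so ρ_SOR = 0.96892.

ω* = 1.96892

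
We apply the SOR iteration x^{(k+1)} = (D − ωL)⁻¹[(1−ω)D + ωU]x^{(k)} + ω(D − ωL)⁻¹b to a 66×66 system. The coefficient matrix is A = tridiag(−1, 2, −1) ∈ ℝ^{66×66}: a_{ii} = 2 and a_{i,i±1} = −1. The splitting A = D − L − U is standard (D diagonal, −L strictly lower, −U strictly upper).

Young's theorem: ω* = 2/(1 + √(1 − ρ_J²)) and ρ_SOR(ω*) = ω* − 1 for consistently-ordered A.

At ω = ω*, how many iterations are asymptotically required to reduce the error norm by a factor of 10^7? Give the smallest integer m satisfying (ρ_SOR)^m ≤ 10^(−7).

With n=66, ρ(Jacobi) = cos(π/67) = 0.9989009.
√(1−ρ_J²) = |sin(π/67)| = 0.0468723
ω* = 2 / (1 + 0.0468723) = 2 / 1.0468723 ≈ 1.9104527.
Hence ρ(B_{ω*}) = 1.9104527 − 1 = 0.9104527.
For 7 digits: m = 7·ln10 / (−ln 0.9104527) = 16.1181/0.0938133 = 171.810; round up → m = 172.

m = 172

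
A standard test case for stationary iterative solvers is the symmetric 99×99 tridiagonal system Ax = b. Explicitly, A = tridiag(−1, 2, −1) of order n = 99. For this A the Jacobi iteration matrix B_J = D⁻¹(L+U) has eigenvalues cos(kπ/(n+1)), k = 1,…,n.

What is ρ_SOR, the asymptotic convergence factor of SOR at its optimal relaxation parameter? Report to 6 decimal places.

B_J for the 99×99 system has eigenvalues cos(kπ/100); ρ_J = cos(π/100) = 0.999507.
root = sin(π/100) = 0.0314108  (since 1−cos² = sin²).
[ω*] 2 ÷ (1 + 0.0314108) = 2 ÷ 1.0314108 = 1.939092.
ρ(B_{ω*}) = ω*−1 = 0.939092

ρ_SOR = 0.939092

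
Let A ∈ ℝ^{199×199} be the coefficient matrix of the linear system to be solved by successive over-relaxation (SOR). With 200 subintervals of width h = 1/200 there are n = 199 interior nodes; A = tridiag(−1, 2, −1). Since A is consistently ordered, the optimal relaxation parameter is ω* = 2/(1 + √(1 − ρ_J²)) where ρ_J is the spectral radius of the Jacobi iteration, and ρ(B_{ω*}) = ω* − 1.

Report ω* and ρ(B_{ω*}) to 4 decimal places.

With n=199, ρ(Jacobi) = cos(π/200) = 0.9999.
1 − cos²(π/200) = sin²(π/200) ⇒ √(1−ρ_J²) = sin(π/200) = 0.01571.
ω* = 2 / (1 + 0.01571) = 2 / 1.01571 ≈ 1.9691.
ρ(B_{ω*}) = ω*−1 = 0.9691

ω* = 1.9691, ρ_SOR = 0.9691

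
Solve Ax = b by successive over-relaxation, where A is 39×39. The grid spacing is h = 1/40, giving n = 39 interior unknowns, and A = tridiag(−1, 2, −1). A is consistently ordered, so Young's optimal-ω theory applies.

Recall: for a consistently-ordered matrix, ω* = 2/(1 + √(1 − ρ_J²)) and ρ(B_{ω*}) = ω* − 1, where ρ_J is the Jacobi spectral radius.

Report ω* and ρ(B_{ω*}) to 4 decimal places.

B_J for the 39×39 system has eigenvalues cos(kπ/40); ρ_J = cos(π/40) = 0.9969.
1 − cos²(π/40) = sin²(π/40) ⇒ √(1−ρ_J²) = sin(π/40) = 0.07846.
ω* = 2 / (1 + 0.07846) = 2 / 1.07846 ≈ 1.8545.
ρ_SOR = ω* − 1 = 1.8545 − 1 = 0.8545.

ω* = 1.8545, ρ_SOR = 0.8545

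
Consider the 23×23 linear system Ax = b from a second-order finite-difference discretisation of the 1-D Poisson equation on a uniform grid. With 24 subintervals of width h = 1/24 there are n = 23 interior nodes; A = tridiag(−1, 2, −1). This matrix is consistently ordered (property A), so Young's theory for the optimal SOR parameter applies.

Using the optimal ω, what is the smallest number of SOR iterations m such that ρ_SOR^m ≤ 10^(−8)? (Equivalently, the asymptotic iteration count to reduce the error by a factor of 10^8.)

m = 71

n=23: λ(B_J) = 1 − λ(A)/2 = cos(kπ/24); k=1 gives ρ_J = 0.9914449.
root = sin(π/24) = 0.1305262  (since 1−cos² = sin²).
Then 2/(1+√(1−ρ_J²)) = 2/(1+0.1305262); ω* = 2/1.1305262 = 1.7690877.
[ρ_SOR] ω* − 1 = 0.7690877.
8·ln10 = 18.4207; −ln(0.7690877) = 0.26255; m = ⌈18.4207/0.26255⌉ = ⌈70.161⌉ = 71.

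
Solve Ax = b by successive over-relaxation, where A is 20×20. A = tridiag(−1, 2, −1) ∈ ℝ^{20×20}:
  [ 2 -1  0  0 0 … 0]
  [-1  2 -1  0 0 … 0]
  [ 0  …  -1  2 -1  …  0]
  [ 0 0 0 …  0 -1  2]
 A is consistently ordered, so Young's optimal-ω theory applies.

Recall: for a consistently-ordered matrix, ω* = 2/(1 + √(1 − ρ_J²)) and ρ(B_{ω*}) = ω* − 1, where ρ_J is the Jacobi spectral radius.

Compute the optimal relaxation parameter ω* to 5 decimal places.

½·tridiag(1,0,1) at n=20: λ_k = cos(kπ/21); max |λ| at k=1 ⇒ ρ_J = cos(π/21) ≈ 0.98883.
1 − cos²(π/21) = sin²(π/21) ⇒ √(1−ρ_J²) = sin(π/21) = 0.149042.
ω* = 2/(1+0.149042) = 1.74058
Hence ρ(B_{ω*}) = 1.74058 − 1 = 0.74058.

ω* = 1.74058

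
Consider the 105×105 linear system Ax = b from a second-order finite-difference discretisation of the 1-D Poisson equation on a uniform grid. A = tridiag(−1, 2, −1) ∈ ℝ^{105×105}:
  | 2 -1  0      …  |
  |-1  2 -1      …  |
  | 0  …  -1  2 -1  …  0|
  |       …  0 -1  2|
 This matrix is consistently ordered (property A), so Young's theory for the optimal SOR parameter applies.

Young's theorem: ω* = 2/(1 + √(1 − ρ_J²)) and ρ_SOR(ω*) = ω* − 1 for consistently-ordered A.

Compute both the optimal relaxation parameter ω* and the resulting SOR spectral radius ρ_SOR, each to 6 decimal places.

[ρ_J] n=105: ρ(B_J) = cos(π/(n+1)) = cos(π/106) = 0.999561.
root = sin(π/106) = 0.0296333  (since 1−cos² = sin²).
ω* = 2 / (1 + 0.0296333) = 2 / 1.0296333 ≈ 1.942439.
ρ(B_{ω*}) = ω*−1 = 0.942439

ω* = 1.942439, ρ_SOR = 0.942439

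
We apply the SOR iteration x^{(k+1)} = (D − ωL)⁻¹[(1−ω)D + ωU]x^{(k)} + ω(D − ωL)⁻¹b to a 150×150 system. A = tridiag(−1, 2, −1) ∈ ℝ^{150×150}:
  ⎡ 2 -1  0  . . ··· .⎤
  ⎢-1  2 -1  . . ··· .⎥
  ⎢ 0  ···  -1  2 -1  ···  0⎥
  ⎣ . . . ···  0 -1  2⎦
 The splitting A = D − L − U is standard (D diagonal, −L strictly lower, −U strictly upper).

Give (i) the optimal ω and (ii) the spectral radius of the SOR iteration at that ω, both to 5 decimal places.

ω* = 1.95924, ρ_SOR = 0.95924

[ρ_J] n=150: ρ(B_J) = cos(π/(n+1)) = cos(π/151) = 0.99978.
√(1−ρ_J²) = |sin(π/151)| = 0.020804
ω* = 2/(1+0.020804) = 1.95924
Hence ρ(B_{ω*}) = 1.95924 − 1 = 0.95924.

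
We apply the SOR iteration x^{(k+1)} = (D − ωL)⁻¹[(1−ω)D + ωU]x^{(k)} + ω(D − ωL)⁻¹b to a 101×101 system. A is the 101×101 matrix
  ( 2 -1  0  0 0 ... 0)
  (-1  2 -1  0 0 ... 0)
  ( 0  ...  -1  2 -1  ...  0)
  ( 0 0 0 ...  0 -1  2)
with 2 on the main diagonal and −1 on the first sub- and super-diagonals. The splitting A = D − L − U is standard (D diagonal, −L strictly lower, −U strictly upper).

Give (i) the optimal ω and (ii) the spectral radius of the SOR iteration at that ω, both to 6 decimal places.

[ρ_J] n=101: ρ(B_J) = cos(π/(n+1)) = cos(π/102) = 0.999526.
√(1−ρ_J²) = |sin(π/102)| = 0.0307951
[ω*] 2 ÷ (1 + 0.0307951) = 2 ÷ 1.0307951 = 1.940250.
ρ_SOR = ω* − 1 = 1.940250 − 1 = 0.940250.

ω* = 1.940250, ρ_SOR = 0.940250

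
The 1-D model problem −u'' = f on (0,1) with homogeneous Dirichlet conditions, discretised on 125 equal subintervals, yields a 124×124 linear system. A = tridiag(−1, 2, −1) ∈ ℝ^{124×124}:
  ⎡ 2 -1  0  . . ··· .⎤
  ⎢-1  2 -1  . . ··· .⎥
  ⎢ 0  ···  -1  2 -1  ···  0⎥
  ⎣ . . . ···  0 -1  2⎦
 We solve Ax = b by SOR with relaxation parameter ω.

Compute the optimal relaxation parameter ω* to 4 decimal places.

ω* = 1.9510

spectrum of D⁻¹(L+U) = {cos(kπ/125) : 1≤k≤124}; ρ_J = cos(π/125) = 0.9997.
root = sin(π/125) = 0.02513  (since 1−cos² = sin²).
[ω*] 2 ÷ (1 + 0.02513) = 2 ÷ 1.02513 = 1.9510.
At ω = 1.9510 every |λ(B_ω)| = ω−1, so ρ_SOR = 0.9510.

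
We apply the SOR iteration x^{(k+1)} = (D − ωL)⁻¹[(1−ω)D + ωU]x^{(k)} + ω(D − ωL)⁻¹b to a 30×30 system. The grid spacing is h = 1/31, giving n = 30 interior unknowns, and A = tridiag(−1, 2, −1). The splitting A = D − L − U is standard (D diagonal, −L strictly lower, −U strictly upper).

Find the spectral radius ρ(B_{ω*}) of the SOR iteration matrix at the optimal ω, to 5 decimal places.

½·tridiag(1,0,1) at n=30: λ_k = cos(kπ/31); max |λ| at k=1 ⇒ ρ_J = cos(π/31) ≈ 0.99487.
√(1−ρ_J²) = |sin(π/31)| = 0.101168
[ω*] 2 ÷ (1 + 0.101168) = 2 ÷ 1.101168 = 1.81625.
ρ_SOR = ω* − 1 = 1.81625 − 1 = 0.81625.

ρ_SOR = 0.81625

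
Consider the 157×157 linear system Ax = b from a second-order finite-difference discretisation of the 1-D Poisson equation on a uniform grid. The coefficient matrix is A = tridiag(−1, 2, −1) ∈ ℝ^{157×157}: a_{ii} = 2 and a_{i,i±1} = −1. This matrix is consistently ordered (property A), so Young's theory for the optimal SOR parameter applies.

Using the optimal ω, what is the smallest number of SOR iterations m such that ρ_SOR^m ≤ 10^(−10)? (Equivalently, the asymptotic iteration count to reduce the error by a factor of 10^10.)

m = 579

B_J for the 157×157 system has eigenvalues cos(kπ/158); ρ_J = cos(π/158) = 0.9998023.
root = sin(π/158) = 0.0198822  (since 1−cos² = sin²).
ω* = 2/(1 + 0.0198822) = 2/1.0198822 = 1.9610108.
and ρ(B_{ω*}) = 1.9610108 − 1 = 0.9610108.
Need (0.9610108)^m ≤ 10^(−10): m ≥ 10·ln10/|ln 0.9610108| = 23.0259/0.0397696 = 578.982 ⇒ m = 579.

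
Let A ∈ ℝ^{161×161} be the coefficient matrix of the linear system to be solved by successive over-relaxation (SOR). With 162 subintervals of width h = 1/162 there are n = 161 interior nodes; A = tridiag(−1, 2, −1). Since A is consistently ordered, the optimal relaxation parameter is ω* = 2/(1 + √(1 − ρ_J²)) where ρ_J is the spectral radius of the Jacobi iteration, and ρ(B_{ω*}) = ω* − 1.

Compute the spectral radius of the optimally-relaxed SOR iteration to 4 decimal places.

ρ_SOR = 0.9620

[ρ_J] n=161: ρ(B_J) = cos(π/(n+1)) = cos(π/162) = 0.9998.
1 − cos²(π/162) = sin²(π/162) ⇒ √(1−ρ_J²) = sin(π/162) = 0.01939.
ω* = 2/(1+0.01939) = 1.9620
[ρ_SOR] ω* − 1 = 0.9620.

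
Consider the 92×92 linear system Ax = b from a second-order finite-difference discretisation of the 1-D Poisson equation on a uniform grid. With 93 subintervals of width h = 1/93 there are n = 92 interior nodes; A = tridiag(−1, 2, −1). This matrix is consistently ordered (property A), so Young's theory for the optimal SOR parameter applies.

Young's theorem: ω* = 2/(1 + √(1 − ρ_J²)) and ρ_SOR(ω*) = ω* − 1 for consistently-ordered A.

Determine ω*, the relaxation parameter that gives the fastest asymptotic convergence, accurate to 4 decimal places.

n=92: λ(B_J) = 1 − λ(A)/2 = cos(kπ/93); k=1 gives ρ_J = 0.9994.
√(1−ρ_J²) = |sin(π/93)| = 0.03377
ω* = 2/(1+0.03377) = 1.9347
ρ_SOR = ω* − 1 ≈ 0.9347.

ω* = 1.9347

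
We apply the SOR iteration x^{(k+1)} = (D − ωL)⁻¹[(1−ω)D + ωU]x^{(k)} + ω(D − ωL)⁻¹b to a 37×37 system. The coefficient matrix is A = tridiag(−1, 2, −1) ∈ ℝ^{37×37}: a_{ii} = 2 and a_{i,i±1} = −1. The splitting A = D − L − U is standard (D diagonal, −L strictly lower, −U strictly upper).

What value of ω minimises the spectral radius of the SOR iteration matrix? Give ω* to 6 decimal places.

ω* = 1.847440

B_J for the 37×37 system has eigenvalues cos(kπ/38); ρ_J = cos(π/38) = 0.996584.
√(1 − cos²(π/38)) = sin(π/38) ≈ 0.0825793.
Young: ω* = 2/(1+√(1−ρ_J²)) = 2/(1+0.0825793) = 2/1.0825793 = 1.847440.
ρ(B_{ω*}) = ω*−1 = 0.847440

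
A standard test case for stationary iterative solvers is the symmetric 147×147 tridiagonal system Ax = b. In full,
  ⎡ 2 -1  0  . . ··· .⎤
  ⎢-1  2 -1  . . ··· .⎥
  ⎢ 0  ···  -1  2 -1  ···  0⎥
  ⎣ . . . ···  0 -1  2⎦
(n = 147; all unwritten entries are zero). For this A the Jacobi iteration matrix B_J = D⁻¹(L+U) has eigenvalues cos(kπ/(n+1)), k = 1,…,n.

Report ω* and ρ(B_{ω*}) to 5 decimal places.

ω* = 1.95843, ρ_SOR = 0.95843

n=147: λ(B_J) = 1 − λ(A)/2 = cos(kπ/148); k=1 gives ρ_J = 0.99977.
√(1−ρ_J²) = |sin(π/148)| = 0.021225
So ω* = 2/1.021225 = 1.95843 (Young).
Hence ρ(B_{ω*}) = 1.95843 − 1 = 0.95843.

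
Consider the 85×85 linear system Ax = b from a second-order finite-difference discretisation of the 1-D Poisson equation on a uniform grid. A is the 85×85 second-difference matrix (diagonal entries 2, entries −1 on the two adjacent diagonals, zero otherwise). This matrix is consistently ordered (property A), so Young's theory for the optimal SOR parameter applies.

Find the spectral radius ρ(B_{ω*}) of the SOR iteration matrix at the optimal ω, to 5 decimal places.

ρ_SOR = 0.92953

spectrum of D⁻¹(L+U) = {cos(kπ/86) : 1≤k≤85}; ρ_J = cos(π/86) = 0.99933.
1 − cos²(π/86) = sin²(π/86) ⇒ √(1−ρ_J²) = sin(π/86) = 0.036522.
Then 2/(1+√(1−ρ_J²)) = 2/(1+0.036522); ω* = 2/1.036522 = 1.92953.
At ω = 1.92953 every |λ(B_ω)| = ω−1, so ρ_SOR = 0.92953.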